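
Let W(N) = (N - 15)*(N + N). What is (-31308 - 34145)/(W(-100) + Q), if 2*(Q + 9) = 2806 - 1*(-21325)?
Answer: -130906/70113 ≈ -1.8671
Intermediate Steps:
W(N) = 2*N*(-15 + N) (W(N) = (-15 + N)*(2*N) = 2*N*(-15 + N))
Q = 24113/2 (Q = -9 + (2806 - 1*(-21325))/2 = -9 + (2806 + 21325)/2 = -9 + (1/2)*24131 = -9 + 24131/2 = 24113/2 ≈ 12057.)
(-31308 - 34145)/(W(-100) + Q) = (-31308 - 34145)/(2*(-100)*(-15 - 100) + 24113/2) = -65453/(2*(-100)*(-115) + 24113/2) = -65453/(23000 + 24113/2) = -65453/70113/2 = -65453*2/70113 = -130906/70113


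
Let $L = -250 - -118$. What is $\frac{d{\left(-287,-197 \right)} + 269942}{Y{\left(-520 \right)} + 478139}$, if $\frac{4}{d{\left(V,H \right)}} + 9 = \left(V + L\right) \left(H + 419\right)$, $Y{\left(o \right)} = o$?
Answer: $\frac{25111894430}{44431462713} \approx 0.56518$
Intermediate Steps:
$L = -132$ ($L = -250 + 118 = -132$)
$d{\left(V,H \right)} = \frac{4}{-9 + \left(-132 + V\right) \left(419 + H\right)}$ ($d{\left(V,H \right)} = \frac{4}{-9 + \left(V - 132\right) \left(H + 419\right)} = \frac{4}{-9 + \left(-132 + V\right) \left(419 + H\right)}$)
$\frac{d{\left(-287,-197 \right)} + 269942}{Y{\left(-520 \right)} + 478139} = \frac{\frac{4}{-55317 - -26004 + 419 \left(-287\right) - -56539} + 269942}{-520 + 478139} = \frac{\frac{4}{-55317 + 26004 - 120253 + 56539} + 269942}{477619} = \left(\frac{4}{-93027} + 269942\right) \frac{1}{477619} = \left(4 \left(- \frac{1}{93027}\right) + 269942\right) \frac{1}{477619} = \left(- \frac{4}{93027} + 269942\right) \frac{1}{477619} = \frac{25111894430}{93027} \cdot \frac{1}{477619} = \frac{25111894430}{44431462713}$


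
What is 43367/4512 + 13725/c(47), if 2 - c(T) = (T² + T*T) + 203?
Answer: 138384973/20840928 ≈ 6.6401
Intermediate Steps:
c(T) = -201 - 2*T² (c(T) = 2 - ((T² + T*T) + 203) = 2 - ((T² + T²) + 203) = 2 - (2*T² + 203) = 2 - (203 + 2*T²) = 2 + (-203 - 2*T²) = -201 - 2*T²)
43367/4512 + 13725/c(47) = 43367/4512 + 13725/(-201 - 2*47²) = 43367*(1/4512) + 13725/(-201 - 2*2209) = 43367/4512 + 13725/(-201 - 4418) = 43367/4512 + 13725/(-4619) = 43367/4512 + 13725*(-1/4619) = 43367/4512 - 13725/4619 = 138384973/20840928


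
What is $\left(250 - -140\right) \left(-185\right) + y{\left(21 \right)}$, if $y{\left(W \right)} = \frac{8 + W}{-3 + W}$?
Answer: $- \frac{1298671}{18} \approx -72148.0$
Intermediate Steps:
$y{\left(W \right)} = \frac{8 + W}{-3 + W}$
$\left(250 - -140\right) \left(-185\right) + y{\left(21 \right)} = \left(250 - -140\right) \left(-185\right) + \frac{8 + 21}{-3 + 21} = \left(250 + 140\right) \left(-185\right) + \frac{1}{18} \cdot 29 = 390 \left(-185\right) + \frac{1}{18} \cdot 29 = -72150 + \frac{29}{18} = - \frac{1298671}{18}$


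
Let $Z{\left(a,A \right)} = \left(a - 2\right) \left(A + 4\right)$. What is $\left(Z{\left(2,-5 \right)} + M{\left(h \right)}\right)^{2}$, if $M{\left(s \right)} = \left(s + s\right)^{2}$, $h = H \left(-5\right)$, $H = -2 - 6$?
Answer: $40960000$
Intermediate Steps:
$H = -8$ ($H = -2 - 6 = -8$)
$Z{\left(a,A \right)} = \left(-2 + a\right) \left(4 + A\right)$
$h = 40$ ($h = \left(-8\right) \left(-5\right) = 40$)
$M{\left(s \right)} = 4 s^{2}$ ($M{\left(s \right)} = \left(2 s\right)^{2} = 4 s^{2}$)
$\left(Z{\left(2,-5 \right)} + M{\left(h \right)}\right)^{2} = \left(\left(-8 - -10 + 4 \cdot 2 - 10\right) + 4 \cdot 40^{2}\right)^{2} = \left(\left(-8 + 10 + 8 - 10\right) + 4 \cdot 1600\right)^{2} = \left(0 + 6400\right)^{2} = 6400^{2} = 40960000$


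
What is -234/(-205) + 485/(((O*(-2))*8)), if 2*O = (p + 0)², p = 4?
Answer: -69473/26240 ≈ -2.6476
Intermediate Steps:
O = 8 (O = (4 + 0)²/2 = (½)*4² = (½)*16 = 8)
-234/(-205) + 485/(((O*(-2))*8)) = -234/(-205) + 485/(((8*(-2))*8)) = -234*(-1/205) + 485/((-16*8)) = 234/205 + 485/(-128) = 234/205 + 485*(-1/128) = 234/205 - 485/128 = -69473/26240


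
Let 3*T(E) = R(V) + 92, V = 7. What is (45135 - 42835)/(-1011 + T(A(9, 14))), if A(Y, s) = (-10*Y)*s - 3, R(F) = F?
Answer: -1150/489 ≈ -2.3517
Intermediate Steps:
A(Y, s) = -3 - 10*Y*s (A(Y, s) = -10*Y*s - 3 = -3 - 10*Y*s)
T(E) = 33 (T(E) = (7 + 92)/3 = (⅓)*99 = 33)
(45135 - 42835)/(-1011 + T(A(9, 14))) = (45135 - 42835)/(-1011 + 33) = 2300/(-978) = 2300*(-1/978) = -1150/489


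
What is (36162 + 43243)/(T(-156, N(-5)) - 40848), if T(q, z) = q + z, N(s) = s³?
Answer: -79405/41129 ≈ -1.9306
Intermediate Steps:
(36162 + 43243)/(T(-156, N(-5)) - 40848) = (36162 + 43243)/((-156 + (-5)³) - 40848) = 79405/((-156 - 125) - 40848) = 79405/(-281 - 40848) = 79405/(-41129) = 79405*(-1/41129) = -79405/41129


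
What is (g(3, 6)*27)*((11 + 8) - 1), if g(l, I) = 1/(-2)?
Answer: -243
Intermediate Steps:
g(l, I) = -½
(g(3, 6)*27)*((11 + 8) - 1) = (-½*27)*((11 + 8) - 1) = -27*(19 - 1)/2 = -27/2*18 = -243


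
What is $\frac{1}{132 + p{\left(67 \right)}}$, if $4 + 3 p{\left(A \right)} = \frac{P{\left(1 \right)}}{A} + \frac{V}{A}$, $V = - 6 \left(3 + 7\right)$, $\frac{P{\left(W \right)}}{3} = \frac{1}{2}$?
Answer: $\frac{402}{52411} \approx 0.0076701$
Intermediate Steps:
$P{\left(W \right)} = \frac{3}{2}$
$V = -60$ ($V = \left(-6\right) 10 = -60$)
$p{\left(A \right)} = - \frac{4}{3} - \frac{39}{2 A}$ ($p{\left(A \right)} = - \frac{4}{3} + \frac{\frac{3}{2 A} - \frac{60}{A}}{3} = - \frac{4}{3} + \frac{\left(- \frac{117}{2}\right) \frac{1}{A}}{3} = - \frac{4}{3} - \frac{39}{2 A}$)
$\frac{1}{132 + p{\left(67 \right)}} = \frac{1}{132 + \frac{-117 - 536}{6 \cdot 67}} = \frac{1}{132 + \frac{1}{6} \cdot \frac{1}{67} \left(-117 - 536\right)} = \frac{1}{132 + \frac{1}{6} \cdot \frac{1}{67} \left(-653\right)} = \frac{1}{132 - \frac{653}{402}} = \frac{1}{\frac{52411}{402}} = \frac{402}{52411}$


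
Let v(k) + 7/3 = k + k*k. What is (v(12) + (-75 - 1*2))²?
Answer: 52900/9 ≈ 5877.8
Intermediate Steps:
v(k) = -7/3 + k + k² (v(k) = -7/3 + (k + k*k) = -7/3 + (k + k²) = -7/3 + k + k²)
(v(12) + (-75 - 1*2))² = ((-7/3 + 12 + 12²) + (-75 - 1*2))² = ((-7/3 + 12 + 144) + (-75 - 2))² = (461/3 - 77)² = (230/3)² = 52900/9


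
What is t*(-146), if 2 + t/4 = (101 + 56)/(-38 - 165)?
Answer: 328792/203 ≈ 1619.7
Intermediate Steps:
t = -2252/203 (t = -8 + 4*((101 + 56)/(-38 - 165)) = -8 + 4*(157/(-203)) = -8 + 4*(157*(-1/203)) = -8 + 4*(-157/203) = -8 - 628/203 = -2252/203 ≈ -11.094)
t*(-146) = -2252/203*(-146) = 328792/203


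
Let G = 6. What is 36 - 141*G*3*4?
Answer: -10116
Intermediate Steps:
36 - 141*G*3*4 = 36 - 141*6*3*4 = 36 - 2538*4 = 36 - 141*72 = 36 - 10152 = -10116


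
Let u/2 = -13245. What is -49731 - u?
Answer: -23241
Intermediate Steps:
u = -26490 (u = 2*(-13245) = -26490)
-49731 - u = -49731 - 1*(-26490) = -49731 + 26490 = -23241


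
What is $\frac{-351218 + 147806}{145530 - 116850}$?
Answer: $- \frac{16951}{2390} \approx -7.0925$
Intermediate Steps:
$\frac{-351218 + 147806}{145530 - 116850} = - \frac{203412}{145530 - 116850} = - \frac{203412}{28680} = \left(-203412\right) \frac{1}{28680} = - \frac{16951}{2390}$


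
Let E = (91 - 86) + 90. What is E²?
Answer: 9025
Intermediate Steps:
E = 95 (E = 5 + 90 = 95)
E² = 95² = 9025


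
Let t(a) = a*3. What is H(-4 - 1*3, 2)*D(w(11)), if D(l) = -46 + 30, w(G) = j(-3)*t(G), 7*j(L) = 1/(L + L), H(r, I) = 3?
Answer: -48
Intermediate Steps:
t(a) = 3*a
j(L) = 1/(14*L) (j(L) = 1/(7*(L + L)) = 1/(7*((2*L))) = (1/(2*L))/7 = 1/(14*L))
w(G) = -G/14 (w(G) = ((1/14)/(-3))*(3*G) = ((1/14)*(-1/3))*(3*G) = -G/14)
D(l) = -16
H(-4 - 1*3, 2)*D(w(11)) = 3*(-16) = -48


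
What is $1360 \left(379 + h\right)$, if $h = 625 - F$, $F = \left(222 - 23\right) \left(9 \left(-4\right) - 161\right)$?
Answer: $54681520$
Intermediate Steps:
$F = -39203$ ($F = 199 \left(-36 - 161\right) = 199 \left(-197\right) = -39203$)
$h = 39828$ ($h = 625 - -39203 = 625 + 39203 = 39828$)
$1360 \left(379 + h\right) = 1360 \left(379 + 39828\right) = 1360 \cdot 40207 = 54681520$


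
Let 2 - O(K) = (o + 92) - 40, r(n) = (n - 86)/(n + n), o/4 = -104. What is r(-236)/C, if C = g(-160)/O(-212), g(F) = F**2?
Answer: 29463/3020800 ≈ 0.0097534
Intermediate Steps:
o = -416 (o = 4*(-104) = -416)
r(n) = (-86 + n)/(2*n) (r(n) = (-86 + n)/((2*n)) = (-86 + n)*(1/(2*n)) = (-86 + n)/(2*n))
O(K) = 366 (O(K) = 2 - ((-416 + 92) - 40) = 2 - (-324 - 40) = 2 - 1*(-364) = 2 + 364 = 366)
C = 12800/183 (C = (-160)**2/366 = 25600*(1/366) = 12800/183 ≈ 69.945)
r(-236)/C = ((1/2)*(-86 - 236)/(-236))/(12800/183) = ((1/2)*(-1/236)*(-322))*(183/12800) = (161/236)*(183/12800) = 29463/3020800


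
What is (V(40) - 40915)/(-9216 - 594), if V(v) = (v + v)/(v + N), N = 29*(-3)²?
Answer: 2463067/590562 ≈ 4.1707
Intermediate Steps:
N = 261 (N = 29*9 = 261)
V(v) = 2*v/(261 + v) (V(v) = (v + v)/(v + 261) = (2*v)/(261 + v) = 2*v/(261 + v))
(V(40) - 40915)/(-9216 - 594) = (2*40/(261 + 40) - 40915)/(-9216 - 594) = (2*40/301 - 40915)/(-9810) = (2*40*(1/301) - 40915)*(-1/9810) = (80/301 - 40915)*(-1/9810) = -12315335/301*(-1/9810) = 2463067/590562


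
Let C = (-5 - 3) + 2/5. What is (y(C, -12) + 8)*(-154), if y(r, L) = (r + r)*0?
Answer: -1232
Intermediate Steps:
C = -38/5 (C = -8 + 2*(1/5) = -8 + 2/5 = -38/5 ≈ -7.6000)
y(r, L) = 0 (y(r, L) = (2*r)*0 = 0)
(y(C, -12) + 8)*(-154) = (0 + 8)*(-154) = 8*(-154) = -1232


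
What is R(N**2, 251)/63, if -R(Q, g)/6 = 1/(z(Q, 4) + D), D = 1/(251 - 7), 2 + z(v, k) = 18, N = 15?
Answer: -488/82005 ≈ -0.0059509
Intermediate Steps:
z(v, k) = 16 (z(v, k) = -2 + 18 = 16)
D = 1/244 ≈ 0.0040984
R(Q, g) = -1464/3905 (R(Q, g) = -6/(16 + 1/244) = -6/3905/244 = -6*244/3905 = -1464/3905)
R(N**2, 251)/63 = -1464/3905/63 = -1464/3905*1/63 = -488/82005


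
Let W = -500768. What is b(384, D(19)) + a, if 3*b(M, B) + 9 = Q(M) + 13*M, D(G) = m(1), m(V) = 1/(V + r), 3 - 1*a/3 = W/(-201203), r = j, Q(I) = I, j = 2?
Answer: 360260690/201203 ≈ 1790.5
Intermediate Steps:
r = 2
a = 308523/201203 (a = 9 - (-1502304)/(-201203) = 9 - (-1502304)*(-1)/201203 = 9 - 3*500768/201203 = 9 - 1502304/201203 = 308523/201203 ≈ 1.5334)
m(V) = 1/(2 + V) (m(V) = 1/(V + 2) = 1/(2 + V))
D(G) = ⅓ (D(G) = 1/(2 + 1) = 1/3 = ⅓)
b(M, B) = -3 + 14*M/3 (b(M, B) = -3 + (M + 13*M)/3 = -3 + (14*M)/3 = -3 + 14*M/3)
b(384, D(19)) + a = (-3 + (14/3)*384) + 308523/201203 = (-3 + 1792) + 308523/201203 = 1789 + 308523/201203 = 360260690/201203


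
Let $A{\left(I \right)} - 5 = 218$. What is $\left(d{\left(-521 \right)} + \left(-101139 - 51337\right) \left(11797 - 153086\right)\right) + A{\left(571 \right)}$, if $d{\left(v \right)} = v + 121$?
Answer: $21543181387$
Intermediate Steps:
$A{\left(I \right)} = 223$ ($A{\left(I \right)} = 5 + 218 = 223$)
$d{\left(v \right)} = 121 + v$
$\left(d{\left(-521 \right)} + \left(-101139 - 51337\right) \left(11797 - 153086\right)\right) + A{\left(571 \right)} = \left(\left(121 - 521\right) + \left(-101139 - 51337\right) \left(11797 - 153086\right)\right) + 223 = \left(-400 - -21543181564\right) + 223 = \left(-400 + 21543181564\right) + 223 = 21543181164 + 223 = 21543181387$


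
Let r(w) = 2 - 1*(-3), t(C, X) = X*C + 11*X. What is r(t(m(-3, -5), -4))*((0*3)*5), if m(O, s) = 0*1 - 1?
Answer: 0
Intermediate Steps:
m(O, s) = -1 (m(O, s) = 0 - 1 = -1)
t(C, X) = 11*X + C*X (t(C, X) = C*X + 11*X = 11*X + C*X)
r(w) = 5 (r(w) = 2 + 3 = 5)
r(t(m(-3, -5), -4))*((0*3)*5) = 5*((0*3)*5) = 5*(0*5) = 5*0 = 0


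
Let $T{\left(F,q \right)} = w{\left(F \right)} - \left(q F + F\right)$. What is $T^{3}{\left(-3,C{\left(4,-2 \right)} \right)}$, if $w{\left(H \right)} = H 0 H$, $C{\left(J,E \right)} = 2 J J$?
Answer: $970299$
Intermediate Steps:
$C{\left(J,E \right)} = 2 J^{2}$
$w{\left(H \right)} = 0$ ($w{\left(H \right)} = 0 H = 0$)
$T{\left(F,q \right)} = - F - F q$ ($T{\left(F,q \right)} = 0 - \left(q F + F\right) = 0 - \left(F q + F\right) = 0 - \left(F + F q\right) = - F - F q$)
$T^{3}{\left(-3,C{\left(4,-2 \right)} \right)} = \left(- 3 \left(-1 - 2 \cdot 4^{2}\right)\right)^{3} = \left(- 3 \left(-1 - 2 \cdot 16\right)\right)^{3} = \left(- 3 \left(-1 - 32\right)\right)^{3} = \left(\left(-3\right) \left(-33\right)\right)^{3} = 99^{3} = 970299$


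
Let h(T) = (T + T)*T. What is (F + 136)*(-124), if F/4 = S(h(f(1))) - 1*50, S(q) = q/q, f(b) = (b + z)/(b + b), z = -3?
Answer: 7440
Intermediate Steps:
f(b) = (-3 + b)/(2*b) (f(b) = (b - 3)/(b + b) = (-3 + b)/((2*b)) = (-3 + b)*(1/(2*b)) = (-3 + b)/(2*b))
h(T) = 2*T**2 (h(T) = (2*T)*T = 2*T**2)
S(q) = 1
F = -196 (F = 4*(1 - 1*50) = 4*(1 - 50) = 4*(-49) = -196)
(F + 136)*(-124) = (-196 + 136)*(-124) = -60*(-124) = 7440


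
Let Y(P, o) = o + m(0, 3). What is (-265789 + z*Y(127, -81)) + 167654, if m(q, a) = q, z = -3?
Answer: -97892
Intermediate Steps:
Y(P, o) = o (Y(P, o) = o + 0 = o)
(-265789 + z*Y(127, -81)) + 167654 = (-265789 - 3*(-81)) + 167654 = (-265789 + 243) + 167654 = -265546 + 167654 = -97892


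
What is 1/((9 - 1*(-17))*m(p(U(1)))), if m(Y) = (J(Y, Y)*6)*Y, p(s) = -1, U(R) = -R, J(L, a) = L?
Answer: 1/156 ≈ 0.0064103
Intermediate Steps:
m(Y) = 6*Y² (m(Y) = (Y*6)*Y = (6*Y)*Y = 6*Y²)
1/((9 - 1*(-17))*m(p(U(1)))) = 1/((9 - 1*(-17))*(6*(-1)²)) = 1/((9 + 17)*(6*1)) = 1/(26*6) = 1/156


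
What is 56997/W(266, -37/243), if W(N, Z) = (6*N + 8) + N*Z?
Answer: 13850271/379930 ≈ 36.455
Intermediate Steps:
W(N, Z) = 8 + 6*N + N*Z (W(N, Z) = (8 + 6*N) + N*Z = 8 + 6*N + N*Z)
56997/W(266, -37/243) = 56997/(8 + 6*266 + 266*(-37/243)) = 56997/(8 + 1596 + 266*(-37*1/243)) = 56997/(8 + 1596 + 266*(-37/243)) = 56997/(8 + 1596 - 9842/243) = 56997/(379930/243) = 56997*(243/379930) = 13850271/379930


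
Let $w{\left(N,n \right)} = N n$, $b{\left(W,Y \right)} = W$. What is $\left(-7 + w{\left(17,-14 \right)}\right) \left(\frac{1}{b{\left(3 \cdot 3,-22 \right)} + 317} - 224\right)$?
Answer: $\frac{17890635}{326} \approx 54879.0$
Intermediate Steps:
$\left(-7 + w{\left(17,-14 \right)}\right) \left(\frac{1}{b{\left(3 \cdot 3,-22 \right)} + 317} - 224\right) = \left(-7 + 17 \left(-14\right)\right) \left(\frac{1}{3 \cdot 3 + 317} - 224\right) = \left(-7 - 238\right) \left(\frac{1}{9 + 317} - 224\right) = - 245 \left(\frac{1}{326} - 224\right) = \left(-245\right) \left(- \frac{73023}{326}\right) = \frac{17890635}{326}$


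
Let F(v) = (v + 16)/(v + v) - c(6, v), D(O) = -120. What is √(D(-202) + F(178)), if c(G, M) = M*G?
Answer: I*√37623326/178 ≈ 34.459*I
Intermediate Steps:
c(G, M) = G*M
F(v) = -6*v + (16 + v)/(2*v) (F(v) = (v + 16)/(v + v) - 6*v = (16 + v)/((2*v)) - 6*v = (16 + v)*(1/(2*v)) - 6*v = (16 + v)/(2*v) - 6*v = -6*v + (16 + v)/(2*v))
√(D(-202) + F(178)) = √(-120 + (½ - 6*178 + 8/178)) = √(-120 + (½ - 1068 + 8*(1/178))) = √(-120 + (½ - 1068 + 4/89)) = √(-120 - 190007/178) = √(-211367/178) = I*√37623326/178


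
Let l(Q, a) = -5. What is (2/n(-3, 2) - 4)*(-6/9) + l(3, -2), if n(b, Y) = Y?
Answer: -3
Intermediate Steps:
(2/n(-3, 2) - 4)*(-6/9) + l(3, -2) = (2/2 - 4)*(-6/9) - 5 = (2*(1/2) - 4)*(-6*1/9) - 5 = (1 - 4)*(-2/3) - 5 = -3*(-2/3) - 5 = 2 - 5 = -3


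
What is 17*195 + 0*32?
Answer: 3315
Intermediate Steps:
17*195 + 0*32 = 3315 + 0 = 3315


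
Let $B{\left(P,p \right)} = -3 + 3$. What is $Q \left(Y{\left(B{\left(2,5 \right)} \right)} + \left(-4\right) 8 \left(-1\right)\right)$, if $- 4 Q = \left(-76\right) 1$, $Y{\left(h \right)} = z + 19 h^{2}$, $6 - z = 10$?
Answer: $532$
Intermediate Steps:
$z = -4$ ($z = 6 - 10 = -4$)
$B{\left(P,p \right)} = 0$
$Y{\left(h \right)} = -4 + 19 h^{2}$
$Q = 19$ ($Q = - \frac{\left(-76\right) 1}{4} = \left(- \frac{1}{4}\right) \left(-76\right) = 19$)
$Q \left(Y{\left(B{\left(2,5 \right)} \right)} + \left(-4\right) 8 \left(-1\right)\right) = 19 \left(\left(-4 + 19 \cdot 0^{2}\right) + \left(-4\right) 8 \left(-1\right)\right) = 19 \left(\left(-4 + 19 \cdot 0\right) - -32\right) = 19 \left(\left(-4 + 0\right) + 32\right) = 19 \left(-4 + 32\right) = 19 \cdot 28 = 532$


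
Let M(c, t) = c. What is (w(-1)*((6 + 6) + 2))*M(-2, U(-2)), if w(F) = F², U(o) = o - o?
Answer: -28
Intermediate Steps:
U(o) = 0
(w(-1)*((6 + 6) + 2))*M(-2, U(-2)) = ((-1)²*((6 + 6) + 2))*(-2) = (1*(12 + 2))*(-2) = (1*14)*(-2) = 14*(-2) = -28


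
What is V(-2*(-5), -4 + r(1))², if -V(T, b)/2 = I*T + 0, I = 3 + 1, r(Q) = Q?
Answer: 6400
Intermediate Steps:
I = 4
V(T, b) = -8*T (V(T, b) = -2*(4*T + 0) = -8*T)
V(-2*(-5), -4 + r(1))² = (-(-16)*(-5))² = (-8*10)² = (-80)² = 6400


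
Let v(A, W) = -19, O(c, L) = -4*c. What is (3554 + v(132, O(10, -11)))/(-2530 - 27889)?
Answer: -3535/30419 ≈ -0.11621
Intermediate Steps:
(3554 + v(132, O(10, -11)))/(-2530 - 27889) = (3554 - 19)/(-2530 - 27889) = 3535/(-30419) = 3535*(-1/30419) = -3535/30419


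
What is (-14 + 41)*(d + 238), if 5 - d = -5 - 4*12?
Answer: 7992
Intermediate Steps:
d = 58 (d = 5 - (-5 - 4*12) = 5 - (-5 - 48) = 5 - 1*(-53) = 5 + 53 = 58)
(-14 + 41)*(d + 238) = (-14 + 41)*(58 + 238) = 27*296 = 7992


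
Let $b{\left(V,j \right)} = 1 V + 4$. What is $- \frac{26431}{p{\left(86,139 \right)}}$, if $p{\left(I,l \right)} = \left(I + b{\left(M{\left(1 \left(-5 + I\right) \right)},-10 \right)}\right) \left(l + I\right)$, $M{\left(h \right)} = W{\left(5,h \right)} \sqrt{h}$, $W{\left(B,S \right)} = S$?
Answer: $- \frac{26431}{184275} \approx -0.14343$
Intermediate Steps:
$M{\left(h \right)} = h^{\frac{3}{2}}$ ($M{\left(h \right)} = h \sqrt{h} = h^{\frac{3}{2}}$)
$b{\left(V,j \right)} = 4 + V$ ($b{\left(V,j \right)} = V + 4 = 4 + V$)
$p{\left(I,l \right)} = \left(I + l\right) \left(4 + I + \left(-5 + I\right)^{\frac{3}{2}}\right)$ ($p{\left(I,l \right)} = \left(I + \left(4 + \left(1 \left(-5 + I\right)\right)^{\frac{3}{2}}\right)\right) \left(l + I\right) = \left(I + \left(4 + \left(-5 + I\right)^{\frac{3}{2}}\right)\right) \left(I + l\right) = \left(4 + I + \left(-5 + I\right)^{\frac{3}{2}}\right) \left(I + l\right) = \left(I + l\right) \left(4 + I + \left(-5 + I\right)^{\frac{3}{2}}\right)$)
$- \frac{26431}{p{\left(86,139 \right)}} = - \frac{26431}{86^{2} + 86 \cdot 139 + 86 \left(4 + \left(-5 + 86\right)^{\frac{3}{2}}\right) + 139 \left(4 + \left(-5 + 86\right)^{\frac{3}{2}}\right)} = - \frac{26431}{7396 + 11954 + 86 \left(4 + 81^{\frac{3}{2}}\right) + 139 \left(4 + 81^{\frac{3}{2}}\right)} = - \frac{26431}{7396 + 11954 + 86 \left(4 + 729\right) + 139 \left(4 + 729\right)} = - \frac{26431}{7396 + 11954 + 86 \cdot 733 + 139 \cdot 733} = - \frac{26431}{7396 + 11954 + 63038 + 101887} = - \frac{26431}{184275}$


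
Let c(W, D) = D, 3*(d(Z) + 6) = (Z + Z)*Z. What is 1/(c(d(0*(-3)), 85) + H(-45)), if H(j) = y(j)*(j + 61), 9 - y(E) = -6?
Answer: 1/325 ≈ 0.0030769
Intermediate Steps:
y(E) = 15 (y(E) = 9 - 1*(-6) = 9 + 6 = 15)
d(Z) = -6 + 2*Z²/3 (d(Z) = -6 + ((Z + Z)*Z)/3 = -6 + ((2*Z)*Z)/3 = -6 + (2*Z²)/3 = -6 + 2*Z²/3)
H(j) = 915 + 15*j (H(j) = 15*(j + 61) = 15*(61 + j) = 915 + 15*j)
1/(c(d(0*(-3)), 85) + H(-45)) = 1/(85 + (915 + 15*(-45))) = 1/(85 + (915 - 675)) = 1/(85 + 240) = 1/325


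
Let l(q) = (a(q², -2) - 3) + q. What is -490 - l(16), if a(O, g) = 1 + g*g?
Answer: -508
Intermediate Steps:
a(O, g) = 1 + g²
l(q) = 2 + q (l(q) = ((1 + (-2)²) - 3) + q = ((1 + 4) - 3) + q = (5 - 3) + q = 2 + q)
-490 - l(16) = -490 - (2 + 16) = -490 - 1*18 = -490 - 18 = -508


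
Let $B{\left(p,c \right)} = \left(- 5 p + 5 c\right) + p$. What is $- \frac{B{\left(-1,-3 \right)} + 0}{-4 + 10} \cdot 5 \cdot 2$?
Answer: $\frac{55}{3} \approx 18.333$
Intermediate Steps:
$B{\left(p,c \right)} = - 4 p + 5 c$
$- \frac{B{\left(-1,-3 \right)} + 0}{-4 + 10} \cdot 5 \cdot 2 = - \frac{\left(\left(-4\right) \left(-1\right) + 5 \left(-3\right)\right) + 0}{-4 + 10} \cdot 5 \cdot 2 = - \frac{\left(4 - 15\right) + 0}{6} \cdot 10 = - \frac{-11 + 0}{6} \cdot 10 = - \frac{-11}{6} \cdot 10 = \left(-1\right) \left(- \frac{11}{6}\right) 10 = \frac{11}{6} \cdot 10 = \frac{55}{3}$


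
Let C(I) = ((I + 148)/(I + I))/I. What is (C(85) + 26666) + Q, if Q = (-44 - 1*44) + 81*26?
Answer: 414484033/14450 ≈ 28684.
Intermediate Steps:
C(I) = (148 + I)/(2*I²) (C(I) = ((148 + I)/((2*I)))/I = ((148 + I)*(1/(2*I)))/I = ((148 + I)/(2*I))/I = (148 + I)/(2*I²))
Q = 2018 (Q = (-44 - 44) + 2106 = -88 + 2106 = 2018)
(C(85) + 26666) + Q = ((½)*(148 + 85)/85² + 26666) + 2018 = ((½)*(1/7225)*233 + 26666) + 2018 = (233/14450 + 26666) + 2018 = 385323933/14450 + 2018 = 414484033/14450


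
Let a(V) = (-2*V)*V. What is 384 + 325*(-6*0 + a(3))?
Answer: -5466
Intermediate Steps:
a(V) = -2*V²
384 + 325*(-6*0 + a(3)) = 384 + 325*(-6*0 - 2*3²) = 384 + 325*(0 - 2*9) = 384 + 325*(0 - 18) = 384 + 325*(-18) = 384 - 5850 = -5466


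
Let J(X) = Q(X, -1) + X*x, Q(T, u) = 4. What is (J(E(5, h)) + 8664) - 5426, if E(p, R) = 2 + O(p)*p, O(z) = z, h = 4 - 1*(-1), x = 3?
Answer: 3323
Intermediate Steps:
h = 5 (h = 4 + 1 = 5)
E(p, R) = 2 + p**2 (E(p, R) = 2 + p*p = 2 + p**2)
J(X) = 4 + 3*X (J(X) = 4 + X*3 = 4 + 3*X)
(J(E(5, h)) + 8664) - 5426 = ((4 + 3*(2 + 5**2)) + 8664) - 5426 = ((4 + 3*(2 + 25)) + 8664) - 5426 = ((4 + 3*27) + 8664) - 5426 = ((4 + 81) + 8664) - 5426 = (85 + 8664) - 5426 = 8749 - 5426 = 3323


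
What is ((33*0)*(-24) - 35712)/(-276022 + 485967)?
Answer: -35712/209945 ≈ -0.17010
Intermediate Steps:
((33*0)*(-24) - 35712)/(-276022 + 485967) = (0*(-24) - 35712)/209945 = (0 - 35712)*(1/209945) = -35712*1/209945 = -35712/209945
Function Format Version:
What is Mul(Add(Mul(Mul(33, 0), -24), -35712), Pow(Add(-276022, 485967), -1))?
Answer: Rational(-35712, 209945) ≈ -0.17010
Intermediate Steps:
Mul(Add(Mul(Mul(33, 0), -24), -35712), Pow(Add(-276022, 485967), -1)) = Mul(Add(Mul(0, -24), -35712), Pow(209945, -1)) = Mul(Add(0, -35712), Rational(1, 209945)) = Mul(-35712, Rational(1, 209945)) = Rational(-35712, 209945)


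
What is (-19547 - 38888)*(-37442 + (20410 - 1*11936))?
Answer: 1692745080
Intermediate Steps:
(-19547 - 38888)*(-37442 + (20410 - 1*11936)) = -58435*(-37442 + (20410 - 11936)) = -58435*(-37442 + 8474) = -58435*(-28968) = 1692745080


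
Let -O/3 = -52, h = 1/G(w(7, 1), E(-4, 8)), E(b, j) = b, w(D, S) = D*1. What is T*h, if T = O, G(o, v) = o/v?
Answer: -624/7 ≈ -89.143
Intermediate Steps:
w(D, S) = D
h = -4/7 (h = 1/(7/(-4)) = 1/(7*(-1/4)) = 1/(-7/4) = -4/7 ≈ -0.57143)
O = 156 (O = -3*(-52) = 156)
T = 156
T*h = 156*(-4/7) = -624/7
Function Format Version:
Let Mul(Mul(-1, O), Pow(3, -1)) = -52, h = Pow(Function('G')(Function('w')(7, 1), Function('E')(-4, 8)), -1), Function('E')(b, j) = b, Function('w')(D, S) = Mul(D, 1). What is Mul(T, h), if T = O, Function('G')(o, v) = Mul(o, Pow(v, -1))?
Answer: Rational(-624, 7) ≈ -89.143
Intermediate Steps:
Function('w')(D, S) = D
h = Rational(-4, 7) (h = Pow(Mul(7, Pow(-4, -1)), -1) = Pow(Mul(7, Rational(-1, 4)), -1) = Pow(Rational(-7, 4), -1) = Rational(-4, 7) ≈ -0.57143)
O = 156 (O = Mul(-3, -52) = 156)
T = 156
Mul(T, h) = Mul(156, Rational(-4, 7)) = Rational(-624, 7)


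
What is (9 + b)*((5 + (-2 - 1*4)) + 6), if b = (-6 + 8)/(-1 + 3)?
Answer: 50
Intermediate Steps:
b = 1 (b = 2/2 = 2*(1/2) = 1)
(9 + b)*((5 + (-2 - 1*4)) + 6) = (9 + 1)*((5 + (-2 - 1*4)) + 6) = 10*((5 + (-2 - 4)) + 6) = 10*((5 - 6) + 6) = 10*(-1 + 6) = 10*5 = 50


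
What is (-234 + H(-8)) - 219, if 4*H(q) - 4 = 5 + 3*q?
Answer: -1827/4 ≈ -456.75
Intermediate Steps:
H(q) = 9/4 + 3*q/4 (H(q) = 1 + (5 + 3*q)/4 = 1 + (5/4 + 3*q/4) = 9/4 + 3*q/4)
(-234 + H(-8)) - 219 = (-234 + (9/4 + (¾)*(-8))) - 219 = (-234 + (9/4 - 6)) - 219 = (-234 - 15/4) - 219 = -951/4 - 219 = -1827/4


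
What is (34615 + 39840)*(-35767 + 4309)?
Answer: -2342205390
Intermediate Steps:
(34615 + 39840)*(-35767 + 4309) = 74455*(-31458) = -2342205390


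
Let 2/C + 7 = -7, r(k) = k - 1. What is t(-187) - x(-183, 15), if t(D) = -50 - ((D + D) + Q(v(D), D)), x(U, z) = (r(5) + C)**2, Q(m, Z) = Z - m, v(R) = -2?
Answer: 24212/49 ≈ 494.12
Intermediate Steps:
r(k) = -1 + k
C = -1/7 (C = 2/(-7 - 7) = 2/(-14) = 2*(-1/14) = -1/7 ≈ -0.14286)
x(U, z) = 729/49 (x(U, z) = ((-1 + 5) - 1/7)**2 = (4 - 1/7)**2 = (27/7)**2 = 729/49)
t(D) = -52 - 3*D (t(D) = -50 - ((D + D) + (D - 1*(-2))) = -50 - (2*D + (D + 2)) = -50 - (2*D + (2 + D)) = -50 - (2 + 3*D) = -50 + (-2 - 3*D) = -52 - 3*D)
t(-187) - x(-183, 15) = (-52 - 3*(-187)) - 1*729/49 = (-52 + 561) - 729/49 = 509 - 729/49 = 24212/49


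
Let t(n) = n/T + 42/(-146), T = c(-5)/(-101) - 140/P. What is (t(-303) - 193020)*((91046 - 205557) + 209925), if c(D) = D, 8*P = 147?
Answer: -21580333779155184/1172015 ≈ -1.8413e+10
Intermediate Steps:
P = 147/8 (P = (⅛)*147 = 147/8 ≈ 18.375)
T = -16055/2121 (T = -5/(-101) - 140/147/8 = -5*(-1/101) - 140*8/147 = 5/101 - 160/21 = -16055/2121 ≈ -7.5695)
t(n) = -21/73 - 2121*n/16055 (t(n) = n/(-16055/2121) + 42/(-146) = n*(-2121/16055) + 42*(-1/146) = -2121*n/16055 - 21/73 = -21/73 - 2121*n/16055)
(t(-303) - 193020)*((91046 - 205557) + 209925) = ((-21/73 - 2121/16055*(-303)) - 193020)*((91046 - 205557) + 209925) = ((-21/73 + 642663/16055) - 193020)*(-114511 + 209925) = (46577244/1172015 - 193020)*95414 = -226175758056/1172015*95414 = -21580333779155184/1172015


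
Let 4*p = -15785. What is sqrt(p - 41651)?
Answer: I*sqrt(182389)/2 ≈ 213.54*I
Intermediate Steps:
p = -15785/4 (p = (1/4)*(-15785) = -15785/4 ≈ -3946.3)
sqrt(p - 41651) = sqrt(-15785/4 - 41651) = sqrt(-182389/4) = I*sqrt(182389)/2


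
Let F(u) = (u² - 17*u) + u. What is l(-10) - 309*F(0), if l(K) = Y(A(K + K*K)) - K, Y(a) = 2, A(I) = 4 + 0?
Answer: 12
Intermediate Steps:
A(I) = 4
l(K) = 2 - K
F(u) = u² - 16*u
l(-10) - 309*F(0) = (2 - 1*(-10)) - 0*(-16 + 0) = (2 + 10) - 0*(-16) = 12 - 309*0 = 12 + 0 = 12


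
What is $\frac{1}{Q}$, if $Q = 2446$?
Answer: $\frac{1}{2446} \approx 0.00040883$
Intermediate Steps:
$\frac{1}{Q} = \frac{1}{2446}$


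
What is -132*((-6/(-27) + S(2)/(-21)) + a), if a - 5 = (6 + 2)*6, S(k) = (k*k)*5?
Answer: -144892/21 ≈ -6899.6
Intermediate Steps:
S(k) = 5*k² (S(k) = k²*5 = 5*k²)
a = 53 (a = 5 + (6 + 2)*6 = 5 + 8*6 = 5 + 48 = 53)
-132*((-6/(-27) + S(2)/(-21)) + a) = -132*((-6/(-27) + (5*2²)/(-21)) + 53) = -132*((-6*(-1/27) + (5*4)*(-1/21)) + 53) = -132*((2/9 + 20*(-1/21)) + 53) = -132*((2/9 - 20/21) + 53) = -132*(-46/63 + 53) = -132*3293/63 = -144892/21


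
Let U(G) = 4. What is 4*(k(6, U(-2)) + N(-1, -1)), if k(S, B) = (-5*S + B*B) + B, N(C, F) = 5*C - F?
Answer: -56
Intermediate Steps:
N(C, F) = -F + 5*C
k(S, B) = B + B**2 - 5*S (k(S, B) = (-5*S + B**2) + B = (B**2 - 5*S) + B = B + B**2 - 5*S)
4*(k(6, U(-2)) + N(-1, -1)) = 4*((4 + 4**2 - 5*6) + (-1*(-1) + 5*(-1))) = 4*((4 + 16 - 30) + (1 - 5)) = 4*(-10 - 4) = 4*(-14) = -56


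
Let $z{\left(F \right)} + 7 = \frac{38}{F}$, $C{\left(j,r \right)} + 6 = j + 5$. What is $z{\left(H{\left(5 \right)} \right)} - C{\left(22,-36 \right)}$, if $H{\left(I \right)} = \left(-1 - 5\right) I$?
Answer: $- \frac{439}{15} \approx -29.267$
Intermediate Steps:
$C{\left(j,r \right)} = -1 + j$ ($C{\left(j,r \right)} = -6 + \left(j + 5\right) = -6 + \left(5 + j\right) = -1 + j$)
$H{\left(I \right)} = - 6 I$
$z{\left(F \right)} = -7 + \frac{38}{F}$
$z{\left(H{\left(5 \right)} \right)} - C{\left(22,-36 \right)} = \left(-7 + \frac{38}{\left(-6\right) 5}\right) - \left(-1 + 22\right) = \left(-7 + \frac{38}{-30}\right) - 21 = \left(-7 + 38 \left(- \frac{1}{30}\right)\right) - 21 = \left(-7 - \frac{19}{15}\right) - 21 = - \frac{124}{15} - 21 = - \frac{439}{15}$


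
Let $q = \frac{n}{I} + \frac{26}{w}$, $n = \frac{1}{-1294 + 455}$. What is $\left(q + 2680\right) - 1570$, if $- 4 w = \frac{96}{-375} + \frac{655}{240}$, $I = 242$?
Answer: $\frac{292509277471}{273898262} \approx 1067.9$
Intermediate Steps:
$n = - \frac{1}{839}$ ($n = \frac{1}{-839} = - \frac{1}{839} \approx -0.0011919$)
$w = - \frac{14839}{24000}$ ($w = - \frac{\frac{96}{-375} + \frac{655}{240}}{4} = - \frac{96 \left(- \frac{1}{375}\right) + 655 \cdot \frac{1}{240}}{4} = - \frac{- \frac{32}{125} + \frac{131}{48}}{4} = \left(- \frac{1}{4}\right) \frac{14839}{6000} = - \frac{14839}{24000} \approx -0.61829$)
$q = - \frac{11517793349}{273898262}$ ($q = - \frac{1}{839 \cdot 242} + \frac{26}{- \frac{14839}{24000}} = \left(- \frac{1}{839}\right) \frac{1}{242} + 26 \left(- \frac{24000}{14839}\right) = - \frac{1}{203038} - \frac{624000}{14839} = - \frac{11517793349}{273898262} \approx -42.051$)
$\left(q + 2680\right) - 1570 = \left(- \frac{11517793349}{273898262} + 2680\right) - 1570 = \frac{722529548811}{273898262} - 1570 = \frac{292509277471}{273898262}$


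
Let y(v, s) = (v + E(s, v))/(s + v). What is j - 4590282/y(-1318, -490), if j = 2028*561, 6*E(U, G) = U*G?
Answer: 96944120604/79739 ≈ 1.2158e+6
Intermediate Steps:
E(U, G) = G*U/6 (E(U, G) = (U*G)/6 = (G*U)/6 = G*U/6)
j = 1137708
y(v, s) = (v + s*v/6)/(s + v) (y(v, s) = (v + v*s/6)/(s + v) = (v + s*v/6)/(s + v))
j - 4590282/y(-1318, -490) = 1137708 - 4590282/((1/6)*(-1318)*(6 - 490)/(-490 - 1318)) = 1137708 - 4590282/((1/6)*(-1318)*(-484)/(-1808)) = 1137708 - 4590282/((1/6)*(-1318)*(-1/1808)*(-484)) = 1137708 - 4590282/(-79739/1356) = 1137708 - 4590282*(-1356)/79739 = 1137708 - 1*(-6224422392/79739) = 1137708 + 6224422392/79739 = 96944120604/79739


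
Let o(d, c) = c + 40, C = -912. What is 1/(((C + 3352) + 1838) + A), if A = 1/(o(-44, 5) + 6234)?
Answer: 6279/26861563 ≈ 0.00023375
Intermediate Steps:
o(d, c) = 40 + c
A = 1/6279 (A = 1/((40 + 5) + 6234) = 1/(45 + 6234) = 1/6279 ≈ 0.00015926)
1/(((C + 3352) + 1838) + A) = 1/(((-912 + 3352) + 1838) + 1/6279) = 1/((2440 + 1838) + 1/6279) = 1/(4278 + 1/6279) = 1/(26861563/6279) = 6279/26861563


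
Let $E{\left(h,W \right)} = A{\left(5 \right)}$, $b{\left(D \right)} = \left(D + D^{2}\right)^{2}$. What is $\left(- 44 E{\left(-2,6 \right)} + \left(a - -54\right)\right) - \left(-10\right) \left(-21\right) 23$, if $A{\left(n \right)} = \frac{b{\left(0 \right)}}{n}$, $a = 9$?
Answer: $-4767$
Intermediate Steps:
$A{\left(n \right)} = 0$ ($A{\left(n \right)} = \frac{0^{2} \left(1 + 0\right)^{2}}{n} = \frac{0 \cdot 1^{2}}{n} = \frac{0 \cdot 1}{n} = \frac{0}{n} = 0$)
$E{\left(h,W \right)} = 0$
$\left(- 44 E{\left(-2,6 \right)} + \left(a - -54\right)\right) - \left(-10\right) \left(-21\right) 23 = \left(\left(-44\right) 0 + \left(9 - -54\right)\right) - \left(-10\right) \left(-21\right) 23 = \left(0 + \left(9 + 54\right)\right) - 210 \cdot 23 = \left(0 + 63\right) - 4830 = 63 - 4830 = -4767$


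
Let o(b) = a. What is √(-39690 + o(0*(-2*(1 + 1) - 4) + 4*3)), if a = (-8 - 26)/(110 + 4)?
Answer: I*√128953779/57 ≈ 199.22*I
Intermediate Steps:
a = -17/57 (a = -34/114 = -34*1/114 = -17/57 ≈ -0.29825)
o(b) = -17/57
√(-39690 + o(0*(-2*(1 + 1) - 4) + 4*3)) = √(-39690 - 17/57) = √(-2262347/57) = I*√128953779/57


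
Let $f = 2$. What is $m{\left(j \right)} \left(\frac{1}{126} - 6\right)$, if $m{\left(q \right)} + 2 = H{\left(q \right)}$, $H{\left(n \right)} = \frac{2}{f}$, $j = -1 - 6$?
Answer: $\frac{755}{126} \approx 5.9921$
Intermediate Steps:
$j = -7$
$H{\left(n \right)} = 1$ ($H{\left(n \right)} = \frac{2}{2} = 2 \cdot \frac{1}{2} = 1$)
$m{\left(q \right)} = -1$ ($m{\left(q \right)} = -2 + 1 = -1$)
$m{\left(j \right)} \left(\frac{1}{126} - 6\right) = - (\frac{1}{126} - 6) = \left(-1\right) \left(- \frac{755}{126}\right) = \frac{755}{126}$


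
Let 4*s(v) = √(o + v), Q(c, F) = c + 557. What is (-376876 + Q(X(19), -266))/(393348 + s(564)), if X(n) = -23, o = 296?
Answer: -592133492064/618890596201 + 752684*√215/618890596201 ≈ -0.95675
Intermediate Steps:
Q(c, F) = 557 + c
s(v) = √(296 + v)/4
(-376876 + Q(X(19), -266))/(393348 + s(564)) = (-376876 + (557 - 23))/(393348 + √(296 + 564)/4) = (-376876 + 534)/(393348 + √860/4) = -376342/(393348 + (2*√215)/4) = -376342/(393348 + √215/2)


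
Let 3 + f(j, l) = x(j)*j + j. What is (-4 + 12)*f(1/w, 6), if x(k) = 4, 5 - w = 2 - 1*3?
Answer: -52/3 ≈ -17.333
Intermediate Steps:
w = 6 (w = 5 - (2 - 1*3) = 5 - (2 - 3) = 5 - 1*(-1) = 5 + 1 = 6)
f(j, l) = -3 + 5*j (f(j, l) = -3 + (4*j + j) = -3 + 5*j)
(-4 + 12)*f(1/w, 6) = (-4 + 12)*(-3 + 5*(1/6)) = 8*(-3 + 5*(1*(⅙))) = 8*(-3 + 5*(⅙)) = 8*(-3 + ⅚) = 8*(-13/6) = -52/3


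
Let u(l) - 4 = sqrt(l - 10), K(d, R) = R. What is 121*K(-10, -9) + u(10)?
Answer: -1085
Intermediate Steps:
u(l) = 4 + sqrt(-10 + l) (u(l) = 4 + sqrt(l - 10) = 4 + sqrt(-10 + l))
121*K(-10, -9) + u(10) = 121*(-9) + (4 + sqrt(-10 + 10)) = -1089 + (4 + sqrt(0)) = -1089 + (4 + 0) = -1089 + 4 = -1085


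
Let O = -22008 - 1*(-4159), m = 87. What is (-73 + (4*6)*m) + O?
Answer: -15834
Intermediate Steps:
O = -17849 (O = -22008 + 4159 = -17849)
(-73 + (4*6)*m) + O = (-73 + (4*6)*87) - 17849 = (-73 + 24*87) - 17849 = (-73 + 2088) - 17849 = 2015 - 17849 = -15834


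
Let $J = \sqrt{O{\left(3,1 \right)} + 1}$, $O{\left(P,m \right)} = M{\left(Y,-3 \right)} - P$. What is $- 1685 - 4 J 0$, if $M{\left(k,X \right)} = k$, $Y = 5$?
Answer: $0$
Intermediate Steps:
$O{\left(P,m \right)} = 5 - P$
$J = \sqrt{3}$ ($J = \sqrt{\left(5 - 3\right) + 1} = \sqrt{2 + 1} = \sqrt{3} \approx 1.732$)
$- 1685 - 4 J 0 = - 1685 - 4 \sqrt{3} \cdot 0 = \left(-1685\right) 0 = 0$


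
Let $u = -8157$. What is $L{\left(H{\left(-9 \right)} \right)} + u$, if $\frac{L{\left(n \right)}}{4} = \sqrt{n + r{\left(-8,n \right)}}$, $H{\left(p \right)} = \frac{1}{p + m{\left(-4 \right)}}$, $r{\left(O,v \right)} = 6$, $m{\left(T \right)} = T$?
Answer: $-8157 + \frac{4 \sqrt{1001}}{13} \approx -8147.3$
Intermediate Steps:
$H{\left(p \right)} = \frac{1}{-4 + p}$ ($H{\left(p \right)} = \frac{1}{p - 4} = \frac{1}{-4 + p}$)
$L{\left(n \right)} = 4 \sqrt{6 + n}$ ($L{\left(n \right)} = 4 \sqrt{n + 6} = 4 \sqrt{6 + n}$)
$L{\left(H{\left(-9 \right)} \right)} + u = 4 \sqrt{6 + \frac{1}{-4 - 9}} - 8157 = 4 \sqrt{6 + \frac{1}{-13}} - 8157 = 4 \sqrt{6 - \frac{1}{13}} - 8157 = 4 \sqrt{\frac{77}{13}} - 8157 = 4 \frac{\sqrt{1001}}{13} - 8157 = \frac{4 \sqrt{1001}}{13} - 8157 = -8157 + \frac{4 \sqrt{1001}}{13}$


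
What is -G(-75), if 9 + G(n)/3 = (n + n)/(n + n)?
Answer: 24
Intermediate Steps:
G(n) = -24 (G(n) = -27 + 3*((n + n)/(n + n)) = -27 + 3*((2*n)/((2*n))) = -27 + 3*((2*n)*(1/(2*n))) = -27 + 3*1 = -27 + 3 = -24)
-G(-75) = -1*(-24) = 24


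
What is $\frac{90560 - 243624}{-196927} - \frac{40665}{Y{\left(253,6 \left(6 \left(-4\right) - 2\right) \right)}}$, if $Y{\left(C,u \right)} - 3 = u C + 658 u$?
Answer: $\frac{9920140229}{9328628917} \approx 1.0634$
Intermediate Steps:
$Y{\left(C,u \right)} = 3 + 658 u + C u$ ($Y{\left(C,u \right)} = 3 + \left(u C + 658 u\right) = 3 + \left(C u + 658 u\right) = 3 + \left(658 u + C u\right) = 3 + 658 u + C u$)
$\frac{90560 - 243624}{-196927} - \frac{40665}{Y{\left(253,6 \left(6 \left(-4\right) - 2\right) \right)}} = \frac{90560 - 243624}{-196927} - \frac{40665}{3 + 658 \cdot 6 \left(6 \left(-4\right) - 2\right) + 253 \cdot 6 \left(6 \left(-4\right) - 2\right)} = \left(90560 - 243624\right) \left(- \frac{1}{196927}\right) - \frac{40665}{3 + 658 \cdot 6 \left(-24 - 2\right) + 253 \cdot 6 \left(-24 - 2\right)} = \left(-153064\right) \left(- \frac{1}{196927}\right) - \frac{40665}{3 + 658 \cdot 6 \left(-26\right) + 253 \cdot 6 \left(-26\right)} = \frac{153064}{196927} - \frac{40665}{3 + 658 \left(-156\right) + 253 \left(-156\right)} = \frac{153064}{196927} - \frac{40665}{3 - 102648 - 39468} = \frac{153064}{196927} - \frac{40665}{-142113} = \frac{153064}{196927} - - \frac{13555}{47371} = \frac{153064}{196927} + \frac{13555}{47371} = \frac{9920140229}{9328628917}$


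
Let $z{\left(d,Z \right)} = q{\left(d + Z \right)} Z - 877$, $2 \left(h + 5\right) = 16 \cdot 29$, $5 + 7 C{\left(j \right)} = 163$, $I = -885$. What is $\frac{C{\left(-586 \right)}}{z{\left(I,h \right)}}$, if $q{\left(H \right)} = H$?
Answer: $- \frac{158}{1051701} \approx -0.00015023$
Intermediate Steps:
$C{\left(j \right)} = \frac{158}{7}$ ($C{\left(j \right)} = - \frac{5}{7} + \frac{1}{7} \cdot 163 = - \frac{5}{7} + \frac{163}{7} = \frac{158}{7}$)
$h = 227$ ($h = -5 + \frac{16 \cdot 29}{2} = -5 + \frac{1}{2} \cdot 464 = -5 + 232 = 227$)
$z{\left(d,Z \right)} = -877 + Z \left(Z + d\right)$ ($z{\left(d,Z \right)} = \left(d + Z\right) Z - 877 = \left(Z + d\right) Z - 877 = Z \left(Z + d\right) - 877 = -877 + Z \left(Z + d\right)$)
$\frac{C{\left(-586 \right)}}{z{\left(I,h \right)}} = \frac{158}{7 \left(-877 + 227 \left(227 - 885\right)\right)} = \frac{158}{7 \left(-877 + 227 \left(-658\right)\right)} = \frac{158}{7 \left(-877 - 149366\right)} = \frac{158}{7 \left(-150243\right)} = \frac{158}{7} \left(- \frac{1}{150243}\right) = - \frac{158}{1051701}$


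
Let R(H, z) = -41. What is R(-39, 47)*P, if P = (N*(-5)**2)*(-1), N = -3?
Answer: -3075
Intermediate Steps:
P = 75 (P = -3*(-5)**2*(-1) = -3*25*(-1) = -75*(-1) = 75)
R(-39, 47)*P = -41*75 = -3075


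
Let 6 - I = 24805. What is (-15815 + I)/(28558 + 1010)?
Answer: -967/704 ≈ -1.3736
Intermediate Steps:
I = -24799 (I = 6 - 1*24805 = 6 - 24805 = -24799)
(-15815 + I)/(28558 + 1010) = (-15815 - 24799)/(28558 + 1010) = -40614/29568 = -40614*1/29568 = -967/704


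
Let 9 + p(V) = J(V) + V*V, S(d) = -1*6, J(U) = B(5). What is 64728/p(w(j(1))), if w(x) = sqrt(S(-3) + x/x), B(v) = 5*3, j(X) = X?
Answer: 64728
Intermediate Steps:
B(v) = 15
J(U) = 15
S(d) = -6
w(x) = I*sqrt(5) (w(x) = sqrt(-6 + x/x) = sqrt(-6 + 1) = sqrt(-5) = I*sqrt(5))
p(V) = 6 + V**2 (p(V) = -9 + (15 + V*V) = -9 + (15 + V**2) = 6 + V**2)
64728/p(w(j(1))) = 64728/(6 + (I*sqrt(5))**2) = 64728/(6 - 5) = 64728/1 = 64728*1 = 64728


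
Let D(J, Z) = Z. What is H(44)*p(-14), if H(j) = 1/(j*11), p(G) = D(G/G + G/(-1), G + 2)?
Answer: -3/121 ≈ -0.024793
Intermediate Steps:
p(G) = 2 + G (p(G) = G + 2 = 2 + G)
H(j) = 1/(11*j) (H(j) = (1/11)/j = 1/(11*j))
H(44)*p(-14) = ((1/11)/44)*(2 - 14) = ((1/11)*(1/44))*(-12) = (1/484)*(-12) = -3/121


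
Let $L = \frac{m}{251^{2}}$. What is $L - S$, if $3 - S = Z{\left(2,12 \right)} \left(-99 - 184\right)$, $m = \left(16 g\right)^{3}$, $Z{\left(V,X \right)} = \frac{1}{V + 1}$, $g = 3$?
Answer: $- \frac{18064516}{189003} \approx -95.578$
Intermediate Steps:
$Z{\left(V,X \right)} = \frac{1}{1 + V}$
$m = 110592$ ($m = \left(16 \cdot 3\right)^{3} = 48^{3} = 110592$)
$S = \frac{292}{3}$ ($S = 3 - \frac{-99 - 184}{1 + 2} = 3 - \frac{1}{3} \left(-283\right) = 3 - - \frac{283}{3} = 3 + \frac{283}{3} = \frac{292}{3} \approx 97.333$)
$L = \frac{110592}{63001}$ ($L = \frac{110592}{251^{2}} = \frac{110592}{63001} \approx 1.7554$)
$L - S = \frac{110592}{63001} - \frac{292}{3} = - \frac{18064516}{189003}$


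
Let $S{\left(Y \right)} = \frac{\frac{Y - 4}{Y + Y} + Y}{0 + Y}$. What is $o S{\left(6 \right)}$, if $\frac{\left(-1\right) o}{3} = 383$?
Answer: $- \frac{14171}{12} \approx -1180.9$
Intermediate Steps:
$o = -1149$ ($o = \left(-3\right) 383 = -1149$)
$S{\left(Y \right)} = \frac{Y + \frac{-4 + Y}{2 Y}}{Y}$ ($S{\left(Y \right)} = \frac{\frac{-4 + Y}{2 Y} + Y}{Y} = \frac{Y + \frac{-4 + Y}{2 Y}}{Y}$)
$o S{\left(6 \right)} = - 1149 \frac{-2 + 6^{2} + \frac{1}{2} \cdot 6}{36} = - 1149 \frac{-2 + 36 + 3}{36} = - 1149 \cdot \frac{1}{36} \cdot 37 = \left(-1149\right) \frac{37}{36} = - \frac{14171}{12}$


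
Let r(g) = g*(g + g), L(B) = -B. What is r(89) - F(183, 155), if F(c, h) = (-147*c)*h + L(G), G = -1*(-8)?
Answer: 4185505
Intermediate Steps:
G = 8
F(c, h) = -8 - 147*c*h (F(c, h) = (-147*c)*h - 1*8 = -147*c*h - 8 = -8 - 147*c*h)
r(g) = 2*g² (r(g) = g*(2*g) = 2*g²)
r(89) - F(183, 155) = 2*89² - (-8 - 147*183*155) = 2*7921 - (-8 - 4169655) = 15842 - 1*(-4169663) = 15842 + 4169663 = 4185505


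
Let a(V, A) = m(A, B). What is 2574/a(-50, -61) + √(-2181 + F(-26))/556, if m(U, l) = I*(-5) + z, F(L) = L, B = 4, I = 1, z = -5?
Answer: -1287/5 + I*√2207/556 ≈ -257.4 + 0.084494*I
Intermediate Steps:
m(U, l) = -10 (m(U, l) = 1*(-5) - 5 = -5 - 5 = -10)
a(V, A) = -10
2574/a(-50, -61) + √(-2181 + F(-26))/556 = 2574/(-10) + √(-2181 - 26)/556 = 2574*(-⅒) + √(-2207)*(1/556) = -1287/5 + (I*√2207)*(1/556) = -1287/5 + I*√2207/556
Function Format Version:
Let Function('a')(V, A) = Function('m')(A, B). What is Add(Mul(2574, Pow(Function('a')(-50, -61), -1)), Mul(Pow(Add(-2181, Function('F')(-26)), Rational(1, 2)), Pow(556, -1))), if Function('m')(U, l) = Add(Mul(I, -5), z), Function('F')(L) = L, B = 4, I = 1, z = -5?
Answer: Add(Rational(-1287, 5), Mul(Rational(1, 556), I, Pow(2207, Rational(1, 2)))) ≈ Add(-257.40, Mul(0.084494, I))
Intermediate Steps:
Function('m')(U, l) = -10 (Function('m')(U, l) = Add(Mul(1, -5), -5) = Add(-5, -5) = -10)
Function('a')(V, A) = -10
Add(Mul(2574, Pow(Function('a')(-50, -61), -1)), Mul(Pow(Add(-2181, Function('F')(-26)), Rational(1, 2)), Pow(556, -1))) = Add(Mul(2574, Pow(-10, -1)), Mul(Pow(Add(-2181, -26), Rational(1, 2)), Pow(556, -1))) = Add(Mul(2574, Rational(-1, 10)), Mul(Pow(-2207, Rational(1, 2)), Rational(1, 556))) = Add(Rational(-1287, 5), Mul(Mul(I, Pow(2207, Rational(1, 2))), Rational(1, 556))) = Add(Rational(-1287, 5), Mul(Rational(1, 556), I, Pow(2207, Rational(1, 2))))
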